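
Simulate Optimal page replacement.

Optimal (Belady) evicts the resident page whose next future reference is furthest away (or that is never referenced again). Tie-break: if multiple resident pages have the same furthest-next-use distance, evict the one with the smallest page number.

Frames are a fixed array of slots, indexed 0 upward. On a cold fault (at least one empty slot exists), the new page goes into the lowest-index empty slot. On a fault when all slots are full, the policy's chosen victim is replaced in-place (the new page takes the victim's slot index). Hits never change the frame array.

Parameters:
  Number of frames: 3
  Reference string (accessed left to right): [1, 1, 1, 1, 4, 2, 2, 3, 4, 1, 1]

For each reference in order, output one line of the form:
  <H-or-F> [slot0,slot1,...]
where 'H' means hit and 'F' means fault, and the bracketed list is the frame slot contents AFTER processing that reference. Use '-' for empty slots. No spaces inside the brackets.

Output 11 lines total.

F [1,-,-]
H [1,-,-]
H [1,-,-]
H [1,-,-]
F [1,4,-]
F [1,4,2]
H [1,4,2]
F [1,4,3]
H [1,4,3]
H [1,4,3]
H [1,4,3]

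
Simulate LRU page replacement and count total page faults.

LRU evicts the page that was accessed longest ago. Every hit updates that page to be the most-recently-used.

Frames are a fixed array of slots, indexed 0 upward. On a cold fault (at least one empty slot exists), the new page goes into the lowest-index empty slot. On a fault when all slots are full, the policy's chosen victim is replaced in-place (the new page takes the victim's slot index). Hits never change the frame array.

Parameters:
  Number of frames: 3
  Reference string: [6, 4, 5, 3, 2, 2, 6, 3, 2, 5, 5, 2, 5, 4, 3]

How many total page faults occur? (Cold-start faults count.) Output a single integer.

Step 0: ref 6 → FAULT, frames=[6,-,-]
Step 1: ref 4 → FAULT, frames=[6,4,-]
Step 2: ref 5 → FAULT, frames=[6,4,5]
Step 3: ref 3 → FAULT (evict 6), frames=[3,4,5]
Step 4: ref 2 → FAULT (evict 4), frames=[3,2,5]
Step 5: ref 2 → HIT, frames=[3,2,5]
Step 6: ref 6 → FAULT (evict 5), frames=[3,2,6]
Step 7: ref 3 → HIT, frames=[3,2,6]
Step 8: ref 2 → HIT, frames=[3,2,6]
Step 9: ref 5 → FAULT (evict 6), frames=[3,2,5]
Step 10: ref 5 → HIT, frames=[3,2,5]
Step 11: ref 2 → HIT, frames=[3,2,5]
Step 12: ref 5 → HIT, frames=[3,2,5]
Step 13: ref 4 → FAULT (evict 3), frames=[4,2,5]
Step 14: ref 3 → FAULT (evict 2), frames=[4,3,5]
Total faults: 9

Answer: 9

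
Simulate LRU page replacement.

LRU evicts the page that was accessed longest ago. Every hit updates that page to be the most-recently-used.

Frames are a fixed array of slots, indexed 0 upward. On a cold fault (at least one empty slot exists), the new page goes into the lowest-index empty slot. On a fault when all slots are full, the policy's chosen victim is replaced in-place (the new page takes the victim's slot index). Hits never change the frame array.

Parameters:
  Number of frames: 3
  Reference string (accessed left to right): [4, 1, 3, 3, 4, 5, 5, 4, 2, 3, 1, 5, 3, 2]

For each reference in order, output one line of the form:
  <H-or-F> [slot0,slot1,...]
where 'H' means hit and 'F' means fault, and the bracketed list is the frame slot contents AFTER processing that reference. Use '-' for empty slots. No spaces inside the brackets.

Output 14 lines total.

F [4,-,-]
F [4,1,-]
F [4,1,3]
H [4,1,3]
H [4,1,3]
F [4,5,3]
H [4,5,3]
H [4,5,3]
F [4,5,2]
F [4,3,2]
F [1,3,2]
F [1,3,5]
H [1,3,5]
F [2,3,5]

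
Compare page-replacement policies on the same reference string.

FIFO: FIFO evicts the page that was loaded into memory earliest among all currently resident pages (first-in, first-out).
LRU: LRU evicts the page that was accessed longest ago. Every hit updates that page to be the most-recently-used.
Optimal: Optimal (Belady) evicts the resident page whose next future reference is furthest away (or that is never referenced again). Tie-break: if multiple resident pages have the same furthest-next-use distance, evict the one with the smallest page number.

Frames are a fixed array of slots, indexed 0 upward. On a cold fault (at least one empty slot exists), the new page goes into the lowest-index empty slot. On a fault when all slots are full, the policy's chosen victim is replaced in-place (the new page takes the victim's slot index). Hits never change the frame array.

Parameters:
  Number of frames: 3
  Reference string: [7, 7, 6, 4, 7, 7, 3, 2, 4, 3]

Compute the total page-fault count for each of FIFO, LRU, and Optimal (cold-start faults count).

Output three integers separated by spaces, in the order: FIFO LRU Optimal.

--- FIFO ---
  step 0: ref 7 -> FAULT, frames=[7,-,-] (faults so far: 1)
  step 1: ref 7 -> HIT, frames=[7,-,-] (faults so far: 1)
  step 2: ref 6 -> FAULT, frames=[7,6,-] (faults so far: 2)
  step 3: ref 4 -> FAULT, frames=[7,6,4] (faults so far: 3)
  step 4: ref 7 -> HIT, frames=[7,6,4] (faults so far: 3)
  step 5: ref 7 -> HIT, frames=[7,6,4] (faults so far: 3)
  step 6: ref 3 -> FAULT, evict 7, frames=[3,6,4] (faults so far: 4)
  step 7: ref 2 -> FAULT, evict 6, frames=[3,2,4] (faults so far: 5)
  step 8: ref 4 -> HIT, frames=[3,2,4] (faults so far: 5)
  step 9: ref 3 -> HIT, frames=[3,2,4] (faults so far: 5)
  FIFO total faults: 5
--- LRU ---
  step 0: ref 7 -> FAULT, frames=[7,-,-] (faults so far: 1)
  step 1: ref 7 -> HIT, frames=[7,-,-] (faults so far: 1)
  step 2: ref 6 -> FAULT, frames=[7,6,-] (faults so far: 2)
  step 3: ref 4 -> FAULT, frames=[7,6,4] (faults so far: 3)
  step 4: ref 7 -> HIT, frames=[7,6,4] (faults so far: 3)
  step 5: ref 7 -> HIT, frames=[7,6,4] (faults so far: 3)
  step 6: ref 3 -> FAULT, evict 6, frames=[7,3,4] (faults so far: 4)
  step 7: ref 2 -> FAULT, evict 4, frames=[7,3,2] (faults so far: 5)
  step 8: ref 4 -> FAULT, evict 7, frames=[4,3,2] (faults so far: 6)
  step 9: ref 3 -> HIT, frames=[4,3,2] (faults so far: 6)
  LRU total faults: 6
--- Optimal ---
  step 0: ref 7 -> FAULT, frames=[7,-,-] (faults so far: 1)
  step 1: ref 7 -> HIT, frames=[7,-,-] (faults so far: 1)
  step 2: ref 6 -> FAULT, frames=[7,6,-] (faults so far: 2)
  step 3: ref 4 -> FAULT, frames=[7,6,4] (faults so far: 3)
  step 4: ref 7 -> HIT, frames=[7,6,4] (faults so far: 3)
  step 5: ref 7 -> HIT, frames=[7,6,4] (faults so far: 3)
  step 6: ref 3 -> FAULT, evict 6, frames=[7,3,4] (faults so far: 4)
  step 7: ref 2 -> FAULT, evict 7, frames=[2,3,4] (faults so far: 5)
  step 8: ref 4 -> HIT, frames=[2,3,4] (faults so far: 5)
  step 9: ref 3 -> HIT, frames=[2,3,4] (faults so far: 5)
  Optimal total faults: 5

Answer: 5 6 5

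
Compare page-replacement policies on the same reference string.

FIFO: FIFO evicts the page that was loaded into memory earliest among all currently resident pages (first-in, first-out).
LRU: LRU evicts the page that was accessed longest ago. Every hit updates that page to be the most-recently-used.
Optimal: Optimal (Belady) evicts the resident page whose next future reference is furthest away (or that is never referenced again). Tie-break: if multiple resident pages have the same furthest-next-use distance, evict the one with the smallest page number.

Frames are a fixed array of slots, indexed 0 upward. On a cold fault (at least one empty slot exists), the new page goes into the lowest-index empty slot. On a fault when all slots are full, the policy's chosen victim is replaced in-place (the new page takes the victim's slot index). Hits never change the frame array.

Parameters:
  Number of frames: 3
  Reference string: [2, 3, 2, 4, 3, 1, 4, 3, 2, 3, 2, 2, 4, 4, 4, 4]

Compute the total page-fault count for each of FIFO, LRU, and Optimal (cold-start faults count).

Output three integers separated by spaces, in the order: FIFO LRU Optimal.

--- FIFO ---
  step 0: ref 2 -> FAULT, frames=[2,-,-] (faults so far: 1)
  step 1: ref 3 -> FAULT, frames=[2,3,-] (faults so far: 2)
  step 2: ref 2 -> HIT, frames=[2,3,-] (faults so far: 2)
  step 3: ref 4 -> FAULT, frames=[2,3,4] (faults so far: 3)
  step 4: ref 3 -> HIT, frames=[2,3,4] (faults so far: 3)
  step 5: ref 1 -> FAULT, evict 2, frames=[1,3,4] (faults so far: 4)
  step 6: ref 4 -> HIT, frames=[1,3,4] (faults so far: 4)
  step 7: ref 3 -> HIT, frames=[1,3,4] (faults so far: 4)
  step 8: ref 2 -> FAULT, evict 3, frames=[1,2,4] (faults so far: 5)
  step 9: ref 3 -> FAULT, evict 4, frames=[1,2,3] (faults so far: 6)
  step 10: ref 2 -> HIT, frames=[1,2,3] (faults so far: 6)
  step 11: ref 2 -> HIT, frames=[1,2,3] (faults so far: 6)
  step 12: ref 4 -> FAULT, evict 1, frames=[4,2,3] (faults so far: 7)
  step 13: ref 4 -> HIT, frames=[4,2,3] (faults so far: 7)
  step 14: ref 4 -> HIT, frames=[4,2,3] (faults so far: 7)
  step 15: ref 4 -> HIT, frames=[4,2,3] (faults so far: 7)
  FIFO total faults: 7
--- LRU ---
  step 0: ref 2 -> FAULT, frames=[2,-,-] (faults so far: 1)
  step 1: ref 3 -> FAULT, frames=[2,3,-] (faults so far: 2)
  step 2: ref 2 -> HIT, frames=[2,3,-] (faults so far: 2)
  step 3: ref 4 -> FAULT, frames=[2,3,4] (faults so far: 3)
  step 4: ref 3 -> HIT, frames=[2,3,4] (faults so far: 3)
  step 5: ref 1 -> FAULT, evict 2, frames=[1,3,4] (faults so far: 4)
  step 6: ref 4 -> HIT, frames=[1,3,4] (faults so far: 4)
  step 7: ref 3 -> HIT, frames=[1,3,4] (faults so far: 4)
  step 8: ref 2 -> FAULT, evict 1, frames=[2,3,4] (faults so far: 5)
  step 9: ref 3 -> HIT, frames=[2,3,4] (faults so far: 5)
  step 10: ref 2 -> HIT, frames=[2,3,4] (faults so far: 5)
  step 11: ref 2 -> HIT, frames=[2,3,4] (faults so far: 5)
  step 12: ref 4 -> HIT, frames=[2,3,4] (faults so far: 5)
  step 13: ref 4 -> HIT, frames=[2,3,4] (faults so far: 5)
  step 14: ref 4 -> HIT, frames=[2,3,4] (faults so far: 5)
  step 15: ref 4 -> HIT, frames=[2,3,4] (faults so far: 5)
  LRU total faults: 5
--- Optimal ---
  step 0: ref 2 -> FAULT, frames=[2,-,-] (faults so far: 1)
  step 1: ref 3 -> FAULT, frames=[2,3,-] (faults so far: 2)
  step 2: ref 2 -> HIT, frames=[2,3,-] (faults so far: 2)
  step 3: ref 4 -> FAULT, frames=[2,3,4] (faults so far: 3)
  step 4: ref 3 -> HIT, frames=[2,3,4] (faults so far: 3)
  step 5: ref 1 -> FAULT, evict 2, frames=[1,3,4] (faults so far: 4)
  step 6: ref 4 -> HIT, frames=[1,3,4] (faults so far: 4)
  step 7: ref 3 -> HIT, frames=[1,3,4] (faults so far: 4)
  step 8: ref 2 -> FAULT, evict 1, frames=[2,3,4] (faults so far: 5)
  step 9: ref 3 -> HIT, frames=[2,3,4] (faults so far: 5)
  step 10: ref 2 -> HIT, frames=[2,3,4] (faults so far: 5)
  step 11: ref 2 -> HIT, frames=[2,3,4] (faults so far: 5)
  step 12: ref 4 -> HIT, frames=[2,3,4] (faults so far: 5)
  step 13: ref 4 -> HIT, frames=[2,3,4] (faults so far: 5)
  step 14: ref 4 -> HIT, frames=[2,3,4] (faults so far: 5)
  step 15: ref 4 -> HIT, frames=[2,3,4] (faults so far: 5)
  Optimal total faults: 5

Answer: 7 5 5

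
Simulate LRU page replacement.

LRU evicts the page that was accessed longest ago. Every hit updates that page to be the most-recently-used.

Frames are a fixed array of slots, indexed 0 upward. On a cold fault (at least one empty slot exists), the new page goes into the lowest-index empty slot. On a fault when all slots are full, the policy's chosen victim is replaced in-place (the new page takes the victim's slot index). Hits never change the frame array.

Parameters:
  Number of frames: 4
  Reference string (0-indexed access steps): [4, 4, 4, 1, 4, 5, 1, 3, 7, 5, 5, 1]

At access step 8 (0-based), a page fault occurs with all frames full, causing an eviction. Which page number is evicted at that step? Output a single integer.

Step 0: ref 4 -> FAULT, frames=[4,-,-,-]
Step 1: ref 4 -> HIT, frames=[4,-,-,-]
Step 2: ref 4 -> HIT, frames=[4,-,-,-]
Step 3: ref 1 -> FAULT, frames=[4,1,-,-]
Step 4: ref 4 -> HIT, frames=[4,1,-,-]
Step 5: ref 5 -> FAULT, frames=[4,1,5,-]
Step 6: ref 1 -> HIT, frames=[4,1,5,-]
Step 7: ref 3 -> FAULT, frames=[4,1,5,3]
Step 8: ref 7 -> FAULT, evict 4, frames=[7,1,5,3]
At step 8: evicted page 4

Answer: 4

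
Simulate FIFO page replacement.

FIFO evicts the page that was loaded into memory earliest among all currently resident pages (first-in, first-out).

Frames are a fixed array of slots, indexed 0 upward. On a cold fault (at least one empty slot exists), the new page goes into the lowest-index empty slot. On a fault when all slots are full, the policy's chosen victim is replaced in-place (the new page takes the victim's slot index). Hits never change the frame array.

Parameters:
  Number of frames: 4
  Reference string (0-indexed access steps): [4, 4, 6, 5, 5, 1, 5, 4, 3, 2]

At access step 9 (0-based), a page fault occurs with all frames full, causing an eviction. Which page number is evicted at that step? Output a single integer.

Answer: 6

Derivation:
Step 0: ref 4 -> FAULT, frames=[4,-,-,-]
Step 1: ref 4 -> HIT, frames=[4,-,-,-]
Step 2: ref 6 -> FAULT, frames=[4,6,-,-]
Step 3: ref 5 -> FAULT, frames=[4,6,5,-]
Step 4: ref 5 -> HIT, frames=[4,6,5,-]
Step 5: ref 1 -> FAULT, frames=[4,6,5,1]
Step 6: ref 5 -> HIT, frames=[4,6,5,1]
Step 7: ref 4 -> HIT, frames=[4,6,5,1]
Step 8: ref 3 -> FAULT, evict 4, frames=[3,6,5,1]
Step 9: ref 2 -> FAULT, evict 6, frames=[3,2,5,1]
At step 9: evicted page 6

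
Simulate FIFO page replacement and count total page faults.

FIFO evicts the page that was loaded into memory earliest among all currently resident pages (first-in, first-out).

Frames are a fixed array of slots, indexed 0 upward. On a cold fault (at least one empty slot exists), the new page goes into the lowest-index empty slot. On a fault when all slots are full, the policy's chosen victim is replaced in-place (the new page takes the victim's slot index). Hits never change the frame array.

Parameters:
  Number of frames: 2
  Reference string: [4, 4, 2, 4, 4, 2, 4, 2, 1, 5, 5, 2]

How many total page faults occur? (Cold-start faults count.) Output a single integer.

Answer: 5

Derivation:
Step 0: ref 4 → FAULT, frames=[4,-]
Step 1: ref 4 → HIT, frames=[4,-]
Step 2: ref 2 → FAULT, frames=[4,2]
Step 3: ref 4 → HIT, frames=[4,2]
Step 4: ref 4 → HIT, frames=[4,2]
Step 5: ref 2 → HIT, frames=[4,2]
Step 6: ref 4 → HIT, frames=[4,2]
Step 7: ref 2 → HIT, frames=[4,2]
Step 8: ref 1 → FAULT (evict 4), frames=[1,2]
Step 9: ref 5 → FAULT (evict 2), frames=[1,5]
Step 10: ref 5 → HIT, frames=[1,5]
Step 11: ref 2 → FAULT (evict 1), frames=[2,5]
Total faults: 5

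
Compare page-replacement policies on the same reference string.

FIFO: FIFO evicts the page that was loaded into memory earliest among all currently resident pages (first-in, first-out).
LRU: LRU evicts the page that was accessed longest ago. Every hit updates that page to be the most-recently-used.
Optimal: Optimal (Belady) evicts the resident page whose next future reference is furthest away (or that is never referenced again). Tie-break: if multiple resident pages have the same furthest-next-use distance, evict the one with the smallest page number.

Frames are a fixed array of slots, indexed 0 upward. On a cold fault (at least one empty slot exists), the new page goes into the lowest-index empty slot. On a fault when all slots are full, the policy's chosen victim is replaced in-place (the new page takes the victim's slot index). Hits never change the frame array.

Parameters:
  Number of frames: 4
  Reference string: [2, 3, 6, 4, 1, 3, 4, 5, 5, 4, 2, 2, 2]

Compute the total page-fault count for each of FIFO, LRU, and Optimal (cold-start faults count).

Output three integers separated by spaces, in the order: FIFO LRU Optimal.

--- FIFO ---
  step 0: ref 2 -> FAULT, frames=[2,-,-,-] (faults so far: 1)
  step 1: ref 3 -> FAULT, frames=[2,3,-,-] (faults so far: 2)
  step 2: ref 6 -> FAULT, frames=[2,3,6,-] (faults so far: 3)
  step 3: ref 4 -> FAULT, frames=[2,3,6,4] (faults so far: 4)
  step 4: ref 1 -> FAULT, evict 2, frames=[1,3,6,4] (faults so far: 5)
  step 5: ref 3 -> HIT, frames=[1,3,6,4] (faults so far: 5)
  step 6: ref 4 -> HIT, frames=[1,3,6,4] (faults so far: 5)
  step 7: ref 5 -> FAULT, evict 3, frames=[1,5,6,4] (faults so far: 6)
  step 8: ref 5 -> HIT, frames=[1,5,6,4] (faults so far: 6)
  step 9: ref 4 -> HIT, frames=[1,5,6,4] (faults so far: 6)
  step 10: ref 2 -> FAULT, evict 6, frames=[1,5,2,4] (faults so far: 7)
  step 11: ref 2 -> HIT, frames=[1,5,2,4] (faults so far: 7)
  step 12: ref 2 -> HIT, frames=[1,5,2,4] (faults so far: 7)
  FIFO total faults: 7
--- LRU ---
  step 0: ref 2 -> FAULT, frames=[2,-,-,-] (faults so far: 1)
  step 1: ref 3 -> FAULT, frames=[2,3,-,-] (faults so far: 2)
  step 2: ref 6 -> FAULT, frames=[2,3,6,-] (faults so far: 3)
  step 3: ref 4 -> FAULT, frames=[2,3,6,4] (faults so far: 4)
  step 4: ref 1 -> FAULT, evict 2, frames=[1,3,6,4] (faults so far: 5)
  step 5: ref 3 -> HIT, frames=[1,3,6,4] (faults so far: 5)
  step 6: ref 4 -> HIT, frames=[1,3,6,4] (faults so far: 5)
  step 7: ref 5 -> FAULT, evict 6, frames=[1,3,5,4] (faults so far: 6)
  step 8: ref 5 -> HIT, frames=[1,3,5,4] (faults so far: 6)
  step 9: ref 4 -> HIT, frames=[1,3,5,4] (faults so far: 6)
  step 10: ref 2 -> FAULT, evict 1, frames=[2,3,5,4] (faults so far: 7)
  step 11: ref 2 -> HIT, frames=[2,3,5,4] (faults so far: 7)
  step 12: ref 2 -> HIT, frames=[2,3,5,4] (faults so far: 7)
  LRU total faults: 7
--- Optimal ---
  step 0: ref 2 -> FAULT, frames=[2,-,-,-] (faults so far: 1)
  step 1: ref 3 -> FAULT, frames=[2,3,-,-] (faults so far: 2)
  step 2: ref 6 -> FAULT, frames=[2,3,6,-] (faults so far: 3)
  step 3: ref 4 -> FAULT, frames=[2,3,6,4] (faults so far: 4)
  step 4: ref 1 -> FAULT, evict 6, frames=[2,3,1,4] (faults so far: 5)
  step 5: ref 3 -> HIT, frames=[2,3,1,4] (faults so far: 5)
  step 6: ref 4 -> HIT, frames=[2,3,1,4] (faults so far: 5)
  step 7: ref 5 -> FAULT, evict 1, frames=[2,3,5,4] (faults so far: 6)
  step 8: ref 5 -> HIT, frames=[2,3,5,4] (faults so far: 6)
  step 9: ref 4 -> HIT, frames=[2,3,5,4] (faults so far: 6)
  step 10: ref 2 -> HIT, frames=[2,3,5,4] (faults so far: 6)
  step 11: ref 2 -> HIT, frames=[2,3,5,4] (faults so far: 6)
  step 12: ref 2 -> HIT, frames=[2,3,5,4] (faults so far: 6)
  Optimal total faults: 6

Answer: 7 7 6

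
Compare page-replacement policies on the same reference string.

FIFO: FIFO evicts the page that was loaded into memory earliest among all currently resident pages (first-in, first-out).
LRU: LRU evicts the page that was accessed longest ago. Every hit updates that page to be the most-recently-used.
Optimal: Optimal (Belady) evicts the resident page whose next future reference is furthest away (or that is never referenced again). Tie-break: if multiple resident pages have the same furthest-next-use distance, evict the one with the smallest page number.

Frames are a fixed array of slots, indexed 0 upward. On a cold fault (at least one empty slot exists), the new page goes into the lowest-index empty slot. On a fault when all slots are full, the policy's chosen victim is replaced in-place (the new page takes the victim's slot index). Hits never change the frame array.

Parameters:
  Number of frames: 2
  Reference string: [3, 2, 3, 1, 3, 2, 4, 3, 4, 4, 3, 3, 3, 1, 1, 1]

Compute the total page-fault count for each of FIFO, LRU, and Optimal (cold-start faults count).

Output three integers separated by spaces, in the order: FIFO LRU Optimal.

Answer: 8 7 6

Derivation:
--- FIFO ---
  step 0: ref 3 -> FAULT, frames=[3,-] (faults so far: 1)
  step 1: ref 2 -> FAULT, frames=[3,2] (faults so far: 2)
  step 2: ref 3 -> HIT, frames=[3,2] (faults so far: 2)
  step 3: ref 1 -> FAULT, evict 3, frames=[1,2] (faults so far: 3)
  step 4: ref 3 -> FAULT, evict 2, frames=[1,3] (faults so far: 4)
  step 5: ref 2 -> FAULT, evict 1, frames=[2,3] (faults so far: 5)
  step 6: ref 4 -> FAULT, evict 3, frames=[2,4] (faults so far: 6)
  step 7: ref 3 -> FAULT, evict 2, frames=[3,4] (faults so far: 7)
  step 8: ref 4 -> HIT, frames=[3,4] (faults so far: 7)
  step 9: ref 4 -> HIT, frames=[3,4] (faults so far: 7)
  step 10: ref 3 -> HIT, frames=[3,4] (faults so far: 7)
  step 11: ref 3 -> HIT, frames=[3,4] (faults so far: 7)
  step 12: ref 3 -> HIT, frames=[3,4] (faults so far: 7)
  step 13: ref 1 -> FAULT, evict 4, frames=[3,1] (faults so far: 8)
  step 14: ref 1 -> HIT, frames=[3,1] (faults so far: 8)
  step 15: ref 1 -> HIT, frames=[3,1] (faults so far: 8)
  FIFO total faults: 8
--- LRU ---
  step 0: ref 3 -> FAULT, frames=[3,-] (faults so far: 1)
  step 1: ref 2 -> FAULT, frames=[3,2] (faults so far: 2)
  step 2: ref 3 -> HIT, frames=[3,2] (faults so far: 2)
  step 3: ref 1 -> FAULT, evict 2, frames=[3,1] (faults so far: 3)
  step 4: ref 3 -> HIT, frames=[3,1] (faults so far: 3)
  step 5: ref 2 -> FAULT, evict 1, frames=[3,2] (faults so far: 4)
  step 6: ref 4 -> FAULT, evict 3, frames=[4,2] (faults so far: 5)
  step 7: ref 3 -> FAULT, evict 2, frames=[4,3] (faults so far: 6)
  step 8: ref 4 -> HIT, frames=[4,3] (faults so far: 6)
  step 9: ref 4 -> HIT, frames=[4,3] (faults so far: 6)
  step 10: ref 3 -> HIT, frames=[4,3] (faults so far: 6)
  step 11: ref 3 -> HIT, frames=[4,3] (faults so far: 6)
  step 12: ref 3 -> HIT, frames=[4,3] (faults so far: 6)
  step 13: ref 1 -> FAULT, evict 4, frames=[1,3] (faults so far: 7)
  step 14: ref 1 -> HIT, frames=[1,3] (faults so far: 7)
  step 15: ref 1 -> HIT, frames=[1,3] (faults so far: 7)
  LRU total faults: 7
--- Optimal ---
  step 0: ref 3 -> FAULT, frames=[3,-] (faults so far: 1)
  step 1: ref 2 -> FAULT, frames=[3,2] (faults so far: 2)
  step 2: ref 3 -> HIT, frames=[3,2] (faults so far: 2)
  step 3: ref 1 -> FAULT, evict 2, frames=[3,1] (faults so far: 3)
  step 4: ref 3 -> HIT, frames=[3,1] (faults so far: 3)
  step 5: ref 2 -> FAULT, evict 1, frames=[3,2] (faults so far: 4)
  step 6: ref 4 -> FAULT, evict 2, frames=[3,4] (faults so far: 5)
  step 7: ref 3 -> HIT, frames=[3,4] (faults so far: 5)
  step 8: ref 4 -> HIT, frames=[3,4] (faults so far: 5)
  step 9: ref 4 -> HIT, frames=[3,4] (faults so far: 5)
  step 10: ref 3 -> HIT, frames=[3,4] (faults so far: 5)
  step 11: ref 3 -> HIT, frames=[3,4] (faults so far: 5)
  step 12: ref 3 -> HIT, frames=[3,4] (faults so far: 5)
  step 13: ref 1 -> FAULT, evict 3, frames=[1,4] (faults so far: 6)
  step 14: ref 1 -> HIT, frames=[1,4] (faults so far: 6)
  step 15: ref 1 -> HIT, frames=[1,4] (faults so far: 6)
  Optimal total faults: 6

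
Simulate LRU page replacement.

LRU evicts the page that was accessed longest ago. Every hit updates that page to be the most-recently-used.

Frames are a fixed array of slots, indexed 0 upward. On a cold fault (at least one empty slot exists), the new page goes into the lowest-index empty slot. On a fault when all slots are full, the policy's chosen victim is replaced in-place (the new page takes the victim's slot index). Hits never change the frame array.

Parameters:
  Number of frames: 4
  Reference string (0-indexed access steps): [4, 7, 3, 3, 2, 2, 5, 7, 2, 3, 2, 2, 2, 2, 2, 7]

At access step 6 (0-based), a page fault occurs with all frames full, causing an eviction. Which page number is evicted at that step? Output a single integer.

Answer: 4

Derivation:
Step 0: ref 4 -> FAULT, frames=[4,-,-,-]
Step 1: ref 7 -> FAULT, frames=[4,7,-,-]
Step 2: ref 3 -> FAULT, frames=[4,7,3,-]
Step 3: ref 3 -> HIT, frames=[4,7,3,-]
Step 4: ref 2 -> FAULT, frames=[4,7,3,2]
Step 5: ref 2 -> HIT, frames=[4,7,3,2]
Step 6: ref 5 -> FAULT, evict 4, frames=[5,7,3,2]
At step 6: evicted page 4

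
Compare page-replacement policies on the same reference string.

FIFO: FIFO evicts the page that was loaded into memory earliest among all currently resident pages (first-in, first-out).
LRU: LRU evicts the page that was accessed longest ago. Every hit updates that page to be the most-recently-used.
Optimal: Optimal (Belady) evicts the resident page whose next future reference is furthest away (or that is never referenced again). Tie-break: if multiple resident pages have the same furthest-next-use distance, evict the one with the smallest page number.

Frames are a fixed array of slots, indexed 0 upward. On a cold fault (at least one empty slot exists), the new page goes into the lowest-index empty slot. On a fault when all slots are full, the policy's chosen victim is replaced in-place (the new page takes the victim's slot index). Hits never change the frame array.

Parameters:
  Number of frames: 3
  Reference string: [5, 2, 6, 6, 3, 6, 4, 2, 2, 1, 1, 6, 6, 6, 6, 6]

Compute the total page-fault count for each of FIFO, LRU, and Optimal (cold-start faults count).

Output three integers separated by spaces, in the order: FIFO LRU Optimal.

--- FIFO ---
  step 0: ref 5 -> FAULT, frames=[5,-,-] (faults so far: 1)
  step 1: ref 2 -> FAULT, frames=[5,2,-] (faults so far: 2)
  step 2: ref 6 -> FAULT, frames=[5,2,6] (faults so far: 3)
  step 3: ref 6 -> HIT, frames=[5,2,6] (faults so far: 3)
  step 4: ref 3 -> FAULT, evict 5, frames=[3,2,6] (faults so far: 4)
  step 5: ref 6 -> HIT, frames=[3,2,6] (faults so far: 4)
  step 6: ref 4 -> FAULT, evict 2, frames=[3,4,6] (faults so far: 5)
  step 7: ref 2 -> FAULT, evict 6, frames=[3,4,2] (faults so far: 6)
  step 8: ref 2 -> HIT, frames=[3,4,2] (faults so far: 6)
  step 9: ref 1 -> FAULT, evict 3, frames=[1,4,2] (faults so far: 7)
  step 10: ref 1 -> HIT, frames=[1,4,2] (faults so far: 7)
  step 11: ref 6 -> FAULT, evict 4, frames=[1,6,2] (faults so far: 8)
  step 12: ref 6 -> HIT, frames=[1,6,2] (faults so far: 8)
  step 13: ref 6 -> HIT, frames=[1,6,2] (faults so far: 8)
  step 14: ref 6 -> HIT, frames=[1,6,2] (faults so far: 8)
  step 15: ref 6 -> HIT, frames=[1,6,2] (faults so far: 8)
  FIFO total faults: 8
--- LRU ---
  step 0: ref 5 -> FAULT, frames=[5,-,-] (faults so far: 1)
  step 1: ref 2 -> FAULT, frames=[5,2,-] (faults so far: 2)
  step 2: ref 6 -> FAULT, frames=[5,2,6] (faults so far: 3)
  step 3: ref 6 -> HIT, frames=[5,2,6] (faults so far: 3)
  step 4: ref 3 -> FAULT, evict 5, frames=[3,2,6] (faults so far: 4)
  step 5: ref 6 -> HIT, frames=[3,2,6] (faults so far: 4)
  step 6: ref 4 -> FAULT, evict 2, frames=[3,4,6] (faults so far: 5)
  step 7: ref 2 -> FAULT, evict 3, frames=[2,4,6] (faults so far: 6)
  step 8: ref 2 -> HIT, frames=[2,4,6] (faults so far: 6)
  step 9: ref 1 -> FAULT, evict 6, frames=[2,4,1] (faults so far: 7)
  step 10: ref 1 -> HIT, frames=[2,4,1] (faults so far: 7)
  step 11: ref 6 -> FAULT, evict 4, frames=[2,6,1] (faults so far: 8)
  step 12: ref 6 -> HIT, frames=[2,6,1] (faults so far: 8)
  step 13: ref 6 -> HIT, frames=[2,6,1] (faults so far: 8)
  step 14: ref 6 -> HIT, frames=[2,6,1] (faults so far: 8)
  step 15: ref 6 -> HIT, frames=[2,6,1] (faults so far: 8)
  LRU total faults: 8
--- Optimal ---
  step 0: ref 5 -> FAULT, frames=[5,-,-] (faults so far: 1)
  step 1: ref 2 -> FAULT, frames=[5,2,-] (faults so far: 2)
  step 2: ref 6 -> FAULT, frames=[5,2,6] (faults so far: 3)
  step 3: ref 6 -> HIT, frames=[5,2,6] (faults so far: 3)
  step 4: ref 3 -> FAULT, evict 5, frames=[3,2,6] (faults so far: 4)
  step 5: ref 6 -> HIT, frames=[3,2,6] (faults so far: 4)
  step 6: ref 4 -> FAULT, evict 3, frames=[4,2,6] (faults so far: 5)
  step 7: ref 2 -> HIT, frames=[4,2,6] (faults so far: 5)
  step 8: ref 2 -> HIT, frames=[4,2,6] (faults so far: 5)
  step 9: ref 1 -> FAULT, evict 2, frames=[4,1,6] (faults so far: 6)
  step 10: ref 1 -> HIT, frames=[4,1,6] (faults so far: 6)
  step 11: ref 6 -> HIT, frames=[4,1,6] (faults so far: 6)
  step 12: ref 6 -> HIT, frames=[4,1,6] (faults so far: 6)
  step 13: ref 6 -> HIT, frames=[4,1,6] (faults so far: 6)
  step 14: ref 6 -> HIT, frames=[4,1,6] (faults so far: 6)
  step 15: ref 6 -> HIT, frames=[4,1,6] (faults so far: 6)
  Optimal total faults: 6

Answer: 8 8 6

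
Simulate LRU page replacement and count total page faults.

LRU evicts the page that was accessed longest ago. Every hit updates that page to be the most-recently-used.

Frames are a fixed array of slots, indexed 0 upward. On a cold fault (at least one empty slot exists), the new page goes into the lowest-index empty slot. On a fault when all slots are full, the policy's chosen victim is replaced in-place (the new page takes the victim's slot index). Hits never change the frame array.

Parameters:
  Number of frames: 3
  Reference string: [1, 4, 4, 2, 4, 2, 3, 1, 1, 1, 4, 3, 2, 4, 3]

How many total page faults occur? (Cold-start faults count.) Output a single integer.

Step 0: ref 1 → FAULT, frames=[1,-,-]
Step 1: ref 4 → FAULT, frames=[1,4,-]
Step 2: ref 4 → HIT, frames=[1,4,-]
Step 3: ref 2 → FAULT, frames=[1,4,2]
Step 4: ref 4 → HIT, frames=[1,4,2]
Step 5: ref 2 → HIT, frames=[1,4,2]
Step 6: ref 3 → FAULT (evict 1), frames=[3,4,2]
Step 7: ref 1 → FAULT (evict 4), frames=[3,1,2]
Step 8: ref 1 → HIT, frames=[3,1,2]
Step 9: ref 1 → HIT, frames=[3,1,2]
Step 10: ref 4 → FAULT (evict 2), frames=[3,1,4]
Step 11: ref 3 → HIT, frames=[3,1,4]
Step 12: ref 2 → FAULT (evict 1), frames=[3,2,4]
Step 13: ref 4 → HIT, frames=[3,2,4]
Step 14: ref 3 → HIT, frames=[3,2,4]
Total faults: 7

Answer: 7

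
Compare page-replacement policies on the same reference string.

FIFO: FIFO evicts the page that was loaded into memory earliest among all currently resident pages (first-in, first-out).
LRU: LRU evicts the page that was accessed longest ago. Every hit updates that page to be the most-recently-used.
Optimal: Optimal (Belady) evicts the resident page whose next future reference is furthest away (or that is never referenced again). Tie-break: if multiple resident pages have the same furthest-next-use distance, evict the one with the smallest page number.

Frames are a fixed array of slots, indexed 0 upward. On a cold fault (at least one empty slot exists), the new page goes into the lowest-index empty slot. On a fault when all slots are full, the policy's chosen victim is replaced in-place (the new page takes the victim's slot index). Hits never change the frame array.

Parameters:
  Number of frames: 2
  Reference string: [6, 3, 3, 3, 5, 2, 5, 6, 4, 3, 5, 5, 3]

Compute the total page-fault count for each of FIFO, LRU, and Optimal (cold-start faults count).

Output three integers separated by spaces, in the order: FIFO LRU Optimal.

--- FIFO ---
  step 0: ref 6 -> FAULT, frames=[6,-] (faults so far: 1)
  step 1: ref 3 -> FAULT, frames=[6,3] (faults so far: 2)
  step 2: ref 3 -> HIT, frames=[6,3] (faults so far: 2)
  step 3: ref 3 -> HIT, frames=[6,3] (faults so far: 2)
  step 4: ref 5 -> FAULT, evict 6, frames=[5,3] (faults so far: 3)
  step 5: ref 2 -> FAULT, evict 3, frames=[5,2] (faults so far: 4)
  step 6: ref 5 -> HIT, frames=[5,2] (faults so far: 4)
  step 7: ref 6 -> FAULT, evict 5, frames=[6,2] (faults so far: 5)
  step 8: ref 4 -> FAULT, evict 2, frames=[6,4] (faults so far: 6)
  step 9: ref 3 -> FAULT, evict 6, frames=[3,4] (faults so far: 7)
  step 10: ref 5 -> FAULT, evict 4, frames=[3,5] (faults so far: 8)
  step 11: ref 5 -> HIT, frames=[3,5] (faults so far: 8)
  step 12: ref 3 -> HIT, frames=[3,5] (faults so far: 8)
  FIFO total faults: 8
--- LRU ---
  step 0: ref 6 -> FAULT, frames=[6,-] (faults so far: 1)
  step 1: ref 3 -> FAULT, frames=[6,3] (faults so far: 2)
  step 2: ref 3 -> HIT, frames=[6,3] (faults so far: 2)
  step 3: ref 3 -> HIT, frames=[6,3] (faults so far: 2)
  step 4: ref 5 -> FAULT, evict 6, frames=[5,3] (faults so far: 3)
  step 5: ref 2 -> FAULT, evict 3, frames=[5,2] (faults so far: 4)
  step 6: ref 5 -> HIT, frames=[5,2] (faults so far: 4)
  step 7: ref 6 -> FAULT, evict 2, frames=[5,6] (faults so far: 5)
  step 8: ref 4 -> FAULT, evict 5, frames=[4,6] (faults so far: 6)
  step 9: ref 3 -> FAULT, evict 6, frames=[4,3] (faults so far: 7)
  step 10: ref 5 -> FAULT, evict 4, frames=[5,3] (faults so far: 8)
  step 11: ref 5 -> HIT, frames=[5,3] (faults so far: 8)
  step 12: ref 3 -> HIT, frames=[5,3] (faults so far: 8)
  LRU total faults: 8
--- Optimal ---
  step 0: ref 6 -> FAULT, frames=[6,-] (faults so far: 1)
  step 1: ref 3 -> FAULT, frames=[6,3] (faults so far: 2)
  step 2: ref 3 -> HIT, frames=[6,3] (faults so far: 2)
  step 3: ref 3 -> HIT, frames=[6,3] (faults so far: 2)
  step 4: ref 5 -> FAULT, evict 3, frames=[6,5] (faults so far: 3)
  step 5: ref 2 -> FAULT, evict 6, frames=[2,5] (faults so far: 4)
  step 6: ref 5 -> HIT, frames=[2,5] (faults so far: 4)
  step 7: ref 6 -> FAULT, evict 2, frames=[6,5] (faults so far: 5)
  step 8: ref 4 -> FAULT, evict 6, frames=[4,5] (faults so far: 6)
  step 9: ref 3 -> FAULT, evict 4, frames=[3,5] (faults so far: 7)
  step 10: ref 5 -> HIT, frames=[3,5] (faults so far: 7)
  step 11: ref 5 -> HIT, frames=[3,5] (faults so far: 7)
  step 12: ref 3 -> HIT, frames=[3,5] (faults so far: 7)
  Optimal total faults: 7

Answer: 8 8 7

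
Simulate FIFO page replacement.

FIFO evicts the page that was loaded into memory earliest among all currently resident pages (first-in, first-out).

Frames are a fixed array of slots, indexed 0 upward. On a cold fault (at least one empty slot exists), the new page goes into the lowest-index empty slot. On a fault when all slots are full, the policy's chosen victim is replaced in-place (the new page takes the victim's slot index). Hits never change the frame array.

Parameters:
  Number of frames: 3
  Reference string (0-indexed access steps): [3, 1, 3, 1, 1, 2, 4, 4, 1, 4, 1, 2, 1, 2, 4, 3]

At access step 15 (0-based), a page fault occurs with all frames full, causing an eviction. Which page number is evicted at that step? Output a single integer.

Step 0: ref 3 -> FAULT, frames=[3,-,-]
Step 1: ref 1 -> FAULT, frames=[3,1,-]
Step 2: ref 3 -> HIT, frames=[3,1,-]
Step 3: ref 1 -> HIT, frames=[3,1,-]
Step 4: ref 1 -> HIT, frames=[3,1,-]
Step 5: ref 2 -> FAULT, frames=[3,1,2]
Step 6: ref 4 -> FAULT, evict 3, frames=[4,1,2]
Step 7: ref 4 -> HIT, frames=[4,1,2]
Step 8: ref 1 -> HIT, frames=[4,1,2]
Step 9: ref 4 -> HIT, frames=[4,1,2]
Step 10: ref 1 -> HIT, frames=[4,1,2]
Step 11: ref 2 -> HIT, frames=[4,1,2]
Step 12: ref 1 -> HIT, frames=[4,1,2]
Step 13: ref 2 -> HIT, frames=[4,1,2]
Step 14: ref 4 -> HIT, frames=[4,1,2]
Step 15: ref 3 -> FAULT, evict 1, frames=[4,3,2]
At step 15: evicted page 1

Answer: 1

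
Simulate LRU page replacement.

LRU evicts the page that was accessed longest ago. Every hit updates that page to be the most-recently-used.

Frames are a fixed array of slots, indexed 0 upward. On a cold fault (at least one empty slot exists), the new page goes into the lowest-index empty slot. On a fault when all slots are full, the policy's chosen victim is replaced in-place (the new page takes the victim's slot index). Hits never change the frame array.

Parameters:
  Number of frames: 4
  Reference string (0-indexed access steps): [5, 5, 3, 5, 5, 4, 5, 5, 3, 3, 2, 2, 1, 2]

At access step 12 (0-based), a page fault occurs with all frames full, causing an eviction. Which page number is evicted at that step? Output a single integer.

Answer: 4

Derivation:
Step 0: ref 5 -> FAULT, frames=[5,-,-,-]
Step 1: ref 5 -> HIT, frames=[5,-,-,-]
Step 2: ref 3 -> FAULT, frames=[5,3,-,-]
Step 3: ref 5 -> HIT, frames=[5,3,-,-]
Step 4: ref 5 -> HIT, frames=[5,3,-,-]
Step 5: ref 4 -> FAULT, frames=[5,3,4,-]
Step 6: ref 5 -> HIT, frames=[5,3,4,-]
Step 7: ref 5 -> HIT, frames=[5,3,4,-]
Step 8: ref 3 -> HIT, frames=[5,3,4,-]
Step 9: ref 3 -> HIT, frames=[5,3,4,-]
Step 10: ref 2 -> FAULT, frames=[5,3,4,2]
Step 11: ref 2 -> HIT, frames=[5,3,4,2]
Step 12: ref 1 -> FAULT, evict 4, frames=[5,3,1,2]
At step 12: evicted page 4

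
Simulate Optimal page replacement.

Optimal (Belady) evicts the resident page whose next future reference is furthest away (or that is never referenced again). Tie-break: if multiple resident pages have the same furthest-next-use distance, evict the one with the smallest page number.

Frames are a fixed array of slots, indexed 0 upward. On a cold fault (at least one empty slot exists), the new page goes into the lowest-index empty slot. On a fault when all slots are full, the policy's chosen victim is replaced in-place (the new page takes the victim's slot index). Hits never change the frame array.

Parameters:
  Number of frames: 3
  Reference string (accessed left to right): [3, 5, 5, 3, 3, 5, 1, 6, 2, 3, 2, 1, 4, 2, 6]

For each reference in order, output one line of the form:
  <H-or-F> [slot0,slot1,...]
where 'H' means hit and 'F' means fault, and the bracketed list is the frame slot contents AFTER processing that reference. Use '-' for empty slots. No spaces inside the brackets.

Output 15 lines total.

F [3,-,-]
F [3,5,-]
H [3,5,-]
H [3,5,-]
H [3,5,-]
H [3,5,-]
F [3,5,1]
F [3,6,1]
F [3,2,1]
H [3,2,1]
H [3,2,1]
H [3,2,1]
F [3,2,4]
H [3,2,4]
F [3,6,4]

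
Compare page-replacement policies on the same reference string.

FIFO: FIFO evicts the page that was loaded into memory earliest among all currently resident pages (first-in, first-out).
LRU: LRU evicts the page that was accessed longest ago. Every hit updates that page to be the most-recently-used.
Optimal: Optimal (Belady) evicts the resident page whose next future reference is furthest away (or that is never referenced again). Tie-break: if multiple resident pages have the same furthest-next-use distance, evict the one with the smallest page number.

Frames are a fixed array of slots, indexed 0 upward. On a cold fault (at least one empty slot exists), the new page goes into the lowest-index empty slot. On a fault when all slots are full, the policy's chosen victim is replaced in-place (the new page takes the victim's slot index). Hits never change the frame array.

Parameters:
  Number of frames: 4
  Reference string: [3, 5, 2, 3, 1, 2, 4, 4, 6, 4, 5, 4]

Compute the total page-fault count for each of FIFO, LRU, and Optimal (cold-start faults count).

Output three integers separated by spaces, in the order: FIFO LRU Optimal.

Answer: 7 7 6

Derivation:
--- FIFO ---
  step 0: ref 3 -> FAULT, frames=[3,-,-,-] (faults so far: 1)
  step 1: ref 5 -> FAULT, frames=[3,5,-,-] (faults so far: 2)
  step 2: ref 2 -> FAULT, frames=[3,5,2,-] (faults so far: 3)
  step 3: ref 3 -> HIT, frames=[3,5,2,-] (faults so far: 3)
  step 4: ref 1 -> FAULT, frames=[3,5,2,1] (faults so far: 4)
  step 5: ref 2 -> HIT, frames=[3,5,2,1] (faults so far: 4)
  step 6: ref 4 -> FAULT, evict 3, frames=[4,5,2,1] (faults so far: 5)
  step 7: ref 4 -> HIT, frames=[4,5,2,1] (faults so far: 5)
  step 8: ref 6 -> FAULT, evict 5, frames=[4,6,2,1] (faults so far: 6)
  step 9: ref 4 -> HIT, frames=[4,6,2,1] (faults so far: 6)
  step 10: ref 5 -> FAULT, evict 2, frames=[4,6,5,1] (faults so far: 7)
  step 11: ref 4 -> HIT, frames=[4,6,5,1] (faults so far: 7)
  FIFO total faults: 7
--- LRU ---
  step 0: ref 3 -> FAULT, frames=[3,-,-,-] (faults so far: 1)
  step 1: ref 5 -> FAULT, frames=[3,5,-,-] (faults so far: 2)
  step 2: ref 2 -> FAULT, frames=[3,5,2,-] (faults so far: 3)
  step 3: ref 3 -> HIT, frames=[3,5,2,-] (faults so far: 3)
  step 4: ref 1 -> FAULT, frames=[3,5,2,1] (faults so far: 4)
  step 5: ref 2 -> HIT, frames=[3,5,2,1] (faults so far: 4)
  step 6: ref 4 -> FAULT, evict 5, frames=[3,4,2,1] (faults so far: 5)
  step 7: ref 4 -> HIT, frames=[3,4,2,1] (faults so far: 5)
  step 8: ref 6 -> FAULT, evict 3, frames=[6,4,2,1] (faults so far: 6)
  step 9: ref 4 -> HIT, frames=[6,4,2,1] (faults so far: 6)
  step 10: ref 5 -> FAULT, evict 1, frames=[6,4,2,5] (faults so far: 7)
  step 11: ref 4 -> HIT, frames=[6,4,2,5] (faults so far: 7)
  LRU total faults: 7
--- Optimal ---
  step 0: ref 3 -> FAULT, frames=[3,-,-,-] (faults so far: 1)
  step 1: ref 5 -> FAULT, frames=[3,5,-,-] (faults so far: 2)
  step 2: ref 2 -> FAULT, frames=[3,5,2,-] (faults so far: 3)
  step 3: ref 3 -> HIT, frames=[3,5,2,-] (faults so far: 3)
  step 4: ref 1 -> FAULT, frames=[3,5,2,1] (faults so far: 4)
  step 5: ref 2 -> HIT, frames=[3,5,2,1] (faults so far: 4)
  step 6: ref 4 -> FAULT, evict 1, frames=[3,5,2,4] (faults so far: 5)
  step 7: ref 4 -> HIT, frames=[3,5,2,4] (faults so far: 5)
  step 8: ref 6 -> FAULT, evict 2, frames=[3,5,6,4] (faults so far: 6)
  step 9: ref 4 -> HIT, frames=[3,5,6,4] (faults so far: 6)
  step 10: ref 5 -> HIT, frames=[3,5,6,4] (faults so far: 6)
  step 11: ref 4 -> HIT, frames=[3,5,6,4] (faults so far: 6)
  Optimal total faults: 6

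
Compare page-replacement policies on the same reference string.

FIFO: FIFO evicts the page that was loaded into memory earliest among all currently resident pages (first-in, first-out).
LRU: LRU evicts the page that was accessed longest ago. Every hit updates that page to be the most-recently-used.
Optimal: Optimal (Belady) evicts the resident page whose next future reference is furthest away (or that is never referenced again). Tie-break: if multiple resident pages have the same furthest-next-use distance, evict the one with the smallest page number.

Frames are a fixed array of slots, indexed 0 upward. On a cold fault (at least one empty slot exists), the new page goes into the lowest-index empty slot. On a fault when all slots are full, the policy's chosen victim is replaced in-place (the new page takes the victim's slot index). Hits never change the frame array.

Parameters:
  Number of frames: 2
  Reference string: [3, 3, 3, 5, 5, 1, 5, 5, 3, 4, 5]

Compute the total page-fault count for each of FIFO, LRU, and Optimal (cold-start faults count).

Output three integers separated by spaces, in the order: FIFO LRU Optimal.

Answer: 6 6 5

Derivation:
--- FIFO ---
  step 0: ref 3 -> FAULT, frames=[3,-] (faults so far: 1)
  step 1: ref 3 -> HIT, frames=[3,-] (faults so far: 1)
  step 2: ref 3 -> HIT, frames=[3,-] (faults so far: 1)
  step 3: ref 5 -> FAULT, frames=[3,5] (faults so far: 2)
  step 4: ref 5 -> HIT, frames=[3,5] (faults so far: 2)
  step 5: ref 1 -> FAULT, evict 3, frames=[1,5] (faults so far: 3)
  step 6: ref 5 -> HIT, frames=[1,5] (faults so far: 3)
  step 7: ref 5 -> HIT, frames=[1,5] (faults so far: 3)
  step 8: ref 3 -> FAULT, evict 5, frames=[1,3] (faults so far: 4)
  step 9: ref 4 -> FAULT, evict 1, frames=[4,3] (faults so far: 5)
  step 10: ref 5 -> FAULT, evict 3, frames=[4,5] (faults so far: 6)
  FIFO total faults: 6
--- LRU ---
  step 0: ref 3 -> FAULT, frames=[3,-] (faults so far: 1)
  step 1: ref 3 -> HIT, frames=[3,-] (faults so far: 1)
  step 2: ref 3 -> HIT, frames=[3,-] (faults so far: 1)
  step 3: ref 5 -> FAULT, frames=[3,5] (faults so far: 2)
  step 4: ref 5 -> HIT, frames=[3,5] (faults so far: 2)
  step 5: ref 1 -> FAULT, evict 3, frames=[1,5] (faults so far: 3)
  step 6: ref 5 -> HIT, frames=[1,5] (faults so far: 3)
  step 7: ref 5 -> HIT, frames=[1,5] (faults so far: 3)
  step 8: ref 3 -> FAULT, evict 1, frames=[3,5] (faults so far: 4)
  step 9: ref 4 -> FAULT, evict 5, frames=[3,4] (faults so far: 5)
  step 10: ref 5 -> FAULT, evict 3, frames=[5,4] (faults so far: 6)
  LRU total faults: 6
--- Optimal ---
  step 0: ref 3 -> FAULT, frames=[3,-] (faults so far: 1)
  step 1: ref 3 -> HIT, frames=[3,-] (faults so far: 1)
  step 2: ref 3 -> HIT, frames=[3,-] (faults so far: 1)
  step 3: ref 5 -> FAULT, frames=[3,5] (faults so far: 2)
  step 4: ref 5 -> HIT, frames=[3,5] (faults so far: 2)
  step 5: ref 1 -> FAULT, evict 3, frames=[1,5] (faults so far: 3)
  step 6: ref 5 -> HIT, frames=[1,5] (faults so far: 3)
  step 7: ref 5 -> HIT, frames=[1,5] (faults so far: 3)
  step 8: ref 3 -> FAULT, evict 1, frames=[3,5] (faults so far: 4)
  step 9: ref 4 -> FAULT, evict 3, frames=[4,5] (faults so far: 5)
  step 10: ref 5 -> HIT, frames=[4,5] (faults so far: 5)
  Optimal total faults: 5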